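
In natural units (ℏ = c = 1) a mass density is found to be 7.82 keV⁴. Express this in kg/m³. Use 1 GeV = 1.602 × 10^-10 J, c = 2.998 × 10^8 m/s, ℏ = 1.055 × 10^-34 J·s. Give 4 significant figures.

Mass density is [E]/(c²[L]³) = [E]⁴/(ℏ³c⁵).
1 GeV⁴ → 1/(ℏ³c⁵) × (1 GeV in J)⁴ = 2.316 × 10^20 kg/m³.
Convert the energy scale: 7.82 keV⁴ = 7.82 × 10^-24 GeV⁴.
Result: 7.82 × 10^-24 × 2.316 × 10^20 = 1.811 × 10^-3 kg/m³.

1.811 × 10^-3 kg/m³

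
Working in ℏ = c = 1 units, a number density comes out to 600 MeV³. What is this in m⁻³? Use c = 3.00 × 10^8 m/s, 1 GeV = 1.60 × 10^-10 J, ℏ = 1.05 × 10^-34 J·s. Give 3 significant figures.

Number density is [L]⁻³ = [E]³/(ℏc)³.
1 GeV³ → 1/(ℏc)³ × (1 GeV in J)³ = 1.31 × 10^47 m⁻³.
Convert the energy scale: 600 MeV³ = 6.00 × 10^-7 GeV³.
Result: 6.00 × 10^-7 × 1.31 × 10^47 = 7.86 × 10^40 m⁻³.

7.86 × 10^40 m⁻³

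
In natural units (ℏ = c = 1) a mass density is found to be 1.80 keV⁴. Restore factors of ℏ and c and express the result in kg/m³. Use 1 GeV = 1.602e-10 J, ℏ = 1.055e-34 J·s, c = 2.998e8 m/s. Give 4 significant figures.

4.169e-4 kg/m³

Mass density is [E]/(c²[L]³) = [E]⁴/(ℏ³c⁵).
1 GeV⁴ → 1/(ℏ³c⁵) × (1 GeV in J)⁴ = 2.316e20 kg/m³.
Convert the energy scale: 1.80 keV⁴ = 1.80e-24 GeV⁴.
Result: 1.80e-24 × 2.316e20 = 4.169e-4 kg/m³.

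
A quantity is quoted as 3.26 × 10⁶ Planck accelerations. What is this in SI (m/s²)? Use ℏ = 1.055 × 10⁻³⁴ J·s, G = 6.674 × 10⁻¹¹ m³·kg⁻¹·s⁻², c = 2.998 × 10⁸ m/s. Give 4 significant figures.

1.813 × 10⁵⁸ m/s²

One Planck acceleration: a_P = √(c⁷/(ℏG)) = 5.560 × 10⁵¹ m/s².
3.26 × 10⁶ × 5.560 × 10⁵¹ m/s² = 1.813 × 10⁵⁸ m/s²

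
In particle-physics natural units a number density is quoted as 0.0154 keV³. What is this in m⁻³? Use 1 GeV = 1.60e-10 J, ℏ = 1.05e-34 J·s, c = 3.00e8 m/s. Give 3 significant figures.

2.02e27 m⁻³

Number density is [L]⁻³ = [E]³/(ℏc)³.
1 GeV³ → 1/(ℏc)³ × (1 GeV in J)³ = 1.31e47 m⁻³.
Convert the energy scale: 0.0154 keV³ = 1.54e-20 GeV³.
Result: 1.54e-20 × 1.31e47 = 2.02e27 m⁻³.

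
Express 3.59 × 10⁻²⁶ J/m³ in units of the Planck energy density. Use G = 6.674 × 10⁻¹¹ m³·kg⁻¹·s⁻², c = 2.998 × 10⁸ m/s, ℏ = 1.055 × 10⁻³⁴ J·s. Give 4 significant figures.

7.750 × 10⁻¹⁴⁰

Planck energy density: u_P = c⁷/(ℏG²) = 4.632 × 10¹¹³ J/m³.
3.59 × 10⁻²⁶ / 4.632 × 10¹¹³ = 7.750 × 10⁻¹⁴⁰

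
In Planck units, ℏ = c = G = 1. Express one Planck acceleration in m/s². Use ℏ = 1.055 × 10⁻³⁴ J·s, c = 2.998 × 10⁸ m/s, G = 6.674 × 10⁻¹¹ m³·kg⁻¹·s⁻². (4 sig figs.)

5.560 × 10⁵¹ m/s²

The unique combination of the constants set to 1 with dimensions of acceleration is a_P = √(c⁷/(ℏG)).
  = √(3.092 × 10¹⁰³)
  = 5.560 × 10⁵¹ m/s²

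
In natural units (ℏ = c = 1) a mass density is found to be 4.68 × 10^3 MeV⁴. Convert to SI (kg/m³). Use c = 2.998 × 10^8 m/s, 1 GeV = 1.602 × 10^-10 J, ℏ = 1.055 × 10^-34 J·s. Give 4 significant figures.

1.084 × 10^12 kg/m³

Mass density is [E]/(c²[L]³) = [E]⁴/(ℏ³c⁵).
1 GeV⁴ → 1/(ℏ³c⁵) × (1 GeV in J)⁴ = 2.316 × 10^20 kg/m³.
Convert the energy scale: 4.68 × 10^3 MeV⁴ = 4.68 × 10^-9 GeV⁴.
Result: 4.68 × 10^-9 × 2.316 × 10^20 = 1.084 × 10^12 kg/m³.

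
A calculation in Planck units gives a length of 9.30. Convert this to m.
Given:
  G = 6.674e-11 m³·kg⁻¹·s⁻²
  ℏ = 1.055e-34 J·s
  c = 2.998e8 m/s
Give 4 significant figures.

One Planck length: ℓ_P = √(ℏG/c³) = 1.616e-35 m.
9.30 × 1.616e-35 m = 1.503e-34 m

1.503e-34 m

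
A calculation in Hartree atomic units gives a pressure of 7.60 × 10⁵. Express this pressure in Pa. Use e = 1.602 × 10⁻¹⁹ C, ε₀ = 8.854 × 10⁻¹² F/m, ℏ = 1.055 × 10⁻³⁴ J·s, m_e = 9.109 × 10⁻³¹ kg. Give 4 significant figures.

2.226 × 10¹⁹ Pa

One atomic unit of pressure: P_au = E_h/a₀³ = m_e⁴e¹⁰/((4πε₀)⁵ℏ⁸) = 2.929 × 10¹³ Pa.
7.60 × 10⁵ × 2.929 × 10¹³ Pa = 2.226 × 10¹⁹ Pa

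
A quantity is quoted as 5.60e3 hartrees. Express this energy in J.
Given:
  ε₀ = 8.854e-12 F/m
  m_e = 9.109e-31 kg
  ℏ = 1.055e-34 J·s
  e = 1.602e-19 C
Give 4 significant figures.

2.438e-14 J

One hartree: E_h = m_e e⁴/(4πε₀ℏ)² = 4.354e-18 J.
5.60e3 × 4.354e-18 J = 2.438e-14 J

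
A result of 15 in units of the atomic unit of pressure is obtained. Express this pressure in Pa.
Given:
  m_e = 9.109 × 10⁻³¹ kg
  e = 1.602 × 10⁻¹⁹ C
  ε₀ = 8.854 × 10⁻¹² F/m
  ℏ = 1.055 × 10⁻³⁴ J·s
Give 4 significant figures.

One atomic unit of pressure: P_au = E_h/a₀³ = m_e⁴e¹⁰/((4πε₀)⁵ℏ⁸) = 2.929 × 10¹³ Pa.
15 × 2.929 × 10¹³ Pa = 4.394 × 10¹⁴ Pa

4.394 × 10¹⁴ Pa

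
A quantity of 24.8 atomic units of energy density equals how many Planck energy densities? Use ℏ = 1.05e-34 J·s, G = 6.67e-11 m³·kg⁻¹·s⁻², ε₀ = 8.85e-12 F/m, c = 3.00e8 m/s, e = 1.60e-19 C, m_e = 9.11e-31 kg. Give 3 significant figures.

atomic unit of energy density: u_au = E_h/a₀³ = m_e⁴e¹⁰/((4πε₀)⁵ℏ⁸) = 3.01e13 J/m³
Planck energy density: u_P = c⁷/(ℏG²) = 4.68e113 J/m³
24.8 × 3.01e13 / 4.68e113 = 1.60e-99

1.60e-99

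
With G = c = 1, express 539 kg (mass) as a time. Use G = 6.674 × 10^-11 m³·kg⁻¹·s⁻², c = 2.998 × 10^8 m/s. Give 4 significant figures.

Mass → time via G/c³.
539 kg × (G/c³) = 1.335 × 10^-33 s

1.335 × 10^-33 s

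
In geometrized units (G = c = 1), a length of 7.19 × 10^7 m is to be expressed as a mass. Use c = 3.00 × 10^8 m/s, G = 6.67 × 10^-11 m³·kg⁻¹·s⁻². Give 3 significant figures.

Length → mass via c²/G.
7.19 × 10^7 m × (c²/G) = 9.70 × 10^34 kg

9.70 × 10^34 kg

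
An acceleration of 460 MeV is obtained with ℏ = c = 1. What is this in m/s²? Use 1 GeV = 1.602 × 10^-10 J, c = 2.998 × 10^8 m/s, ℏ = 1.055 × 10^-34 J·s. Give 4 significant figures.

2.094 × 10^32 m/s²

Acceleration is [L]/[T]² = c·[E]/ℏ.
1 GeV → c/ℏ × (1 GeV in J) = 4.552 × 10^32 m/s².
Convert the energy scale: 460 MeV = 0.460 GeV.
Result: 0.460 × 4.552 × 10^32 = 2.094 × 10^32 m/s².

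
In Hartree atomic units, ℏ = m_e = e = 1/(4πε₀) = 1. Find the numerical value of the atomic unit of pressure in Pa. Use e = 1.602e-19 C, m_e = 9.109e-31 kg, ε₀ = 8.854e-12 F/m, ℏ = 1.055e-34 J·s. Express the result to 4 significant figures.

2.929e13 Pa

From ℏ = m_e = e = 1/(4πε₀) = 1 the pressure scale is P_au = E_h/a₀³ = m_e⁴e¹⁰/((4πε₀)⁵ℏ⁸).
E_h = 4.354e-18 J
a₀ = 5.297e-11 m
E_h/a₀³ = 2.929e13 Pa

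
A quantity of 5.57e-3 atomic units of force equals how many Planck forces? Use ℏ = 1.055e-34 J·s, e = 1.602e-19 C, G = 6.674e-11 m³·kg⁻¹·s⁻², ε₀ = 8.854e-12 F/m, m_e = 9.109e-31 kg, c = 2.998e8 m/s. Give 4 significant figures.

atomic unit of force: F_au = E_h/a₀ = m_e²e⁶/((4πε₀)³ℏ⁴) = 8.220e-8 N
Planck force: F_P = c⁴/G = 1.210e44 N
5.57e-3 × 8.220e-8 / 1.210e44 = 3.782e-54

3.782e-54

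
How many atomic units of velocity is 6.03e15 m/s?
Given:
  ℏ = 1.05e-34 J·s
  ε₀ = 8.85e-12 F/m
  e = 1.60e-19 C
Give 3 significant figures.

2.75e9

atomic unit of velocity: v_au = e²/(4πε₀ℏ) = 2.19e6 m/s.
6.03e15 / 2.19e6 = 2.75e9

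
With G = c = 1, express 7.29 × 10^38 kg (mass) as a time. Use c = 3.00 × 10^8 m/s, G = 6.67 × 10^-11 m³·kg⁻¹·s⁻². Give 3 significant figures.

1.80 × 10^3 s

Mass → time via G/c³.
7.29 × 10^38 kg × (G/c³) = 1.80 × 10^3 s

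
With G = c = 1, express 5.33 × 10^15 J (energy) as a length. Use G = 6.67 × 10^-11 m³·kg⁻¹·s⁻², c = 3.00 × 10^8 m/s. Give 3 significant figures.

Energy → length via G/c⁴.
5.33 × 10^15 J × (G/c⁴) = 4.39 × 10^-29 m

4.39 × 10^-29 m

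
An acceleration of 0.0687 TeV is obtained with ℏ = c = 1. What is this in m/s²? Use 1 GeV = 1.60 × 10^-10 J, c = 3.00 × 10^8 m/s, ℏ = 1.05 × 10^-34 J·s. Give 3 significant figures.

3.14 × 10^34 m/s²

Acceleration is [L]/[T]² = c·[E]/ℏ.
1 GeV → c/ℏ × (1 GeV in J) = 4.57 × 10^32 m/s².
Convert the energy scale: 0.0687 TeV = 68.7 GeV.
Result: 68.7 × 4.57 × 10^32 = 3.14 × 10^34 m/s².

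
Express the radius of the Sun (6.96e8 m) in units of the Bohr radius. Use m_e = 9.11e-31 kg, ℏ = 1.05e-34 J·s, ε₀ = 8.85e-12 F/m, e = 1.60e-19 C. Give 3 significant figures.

1.32e19

Bohr radius: a₀ = 4πε₀ℏ²/(m_e e²) = 5.26e-11 m.
6.96e8 / 5.26e-11 = 1.32e19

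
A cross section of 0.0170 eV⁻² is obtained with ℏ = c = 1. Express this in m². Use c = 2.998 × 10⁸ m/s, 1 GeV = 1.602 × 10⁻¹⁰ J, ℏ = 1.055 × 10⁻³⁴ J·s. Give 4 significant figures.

6.627 × 10⁻¹⁶ m²

Area is [L]² = [E]⁻²·(ℏc)²; restore (ℏc)².
1 GeV⁻² → (ℏc)² × (1 GeV in J)⁻² = 3.898 × 10⁻³² m².
Convert the energy scale: 0.0170 eV⁻² = 1.70 × 10¹⁶ GeV⁻².
Result: 1.70 × 10¹⁶ × 3.898 × 10⁻³² = 6.627 × 10⁻¹⁶ m².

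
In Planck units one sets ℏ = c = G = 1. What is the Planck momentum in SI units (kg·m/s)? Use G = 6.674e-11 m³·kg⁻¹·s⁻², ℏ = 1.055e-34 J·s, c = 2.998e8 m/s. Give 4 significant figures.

p_P = √(ℏc³/G)
  = √(42.60)
  = 6.527 kg·m/s

6.527 kg·m/s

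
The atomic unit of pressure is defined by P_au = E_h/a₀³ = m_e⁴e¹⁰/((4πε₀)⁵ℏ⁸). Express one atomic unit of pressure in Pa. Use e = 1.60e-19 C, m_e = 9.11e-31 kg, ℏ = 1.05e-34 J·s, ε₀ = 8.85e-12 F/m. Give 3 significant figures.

P_au = E_h/a₀³ = m_e⁴e¹⁰/((4πε₀)⁵ℏ⁸)
E_h = 4.38e-18 J
a₀ = 5.26e-11 m
E_h/a₀³ = 3.01e13 Pa

3.01e13 Pa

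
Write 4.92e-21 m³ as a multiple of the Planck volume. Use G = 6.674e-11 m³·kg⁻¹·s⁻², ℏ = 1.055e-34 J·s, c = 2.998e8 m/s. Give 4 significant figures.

Planck volume: V_P = (ℏG/c³)^(3/2) = 4.224e-105 m³.
4.92e-21 / 4.224e-105 = 1.165e84

1.165e84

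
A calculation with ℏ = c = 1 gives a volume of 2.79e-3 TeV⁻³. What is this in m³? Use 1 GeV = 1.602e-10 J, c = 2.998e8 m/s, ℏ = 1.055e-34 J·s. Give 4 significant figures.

Volume is [L]³ = [E]⁻³·(ℏc)³.
1 GeV⁻³ → (ℏc)³ × (1 GeV in J)⁻³ = 7.696e-48 m³.
Convert the energy scale: 2.79e-3 TeV⁻³ = 2.79e-12 GeV⁻³.
Result: 2.79e-12 × 7.696e-48 = 2.147e-59 m³.

2.147e-59 m³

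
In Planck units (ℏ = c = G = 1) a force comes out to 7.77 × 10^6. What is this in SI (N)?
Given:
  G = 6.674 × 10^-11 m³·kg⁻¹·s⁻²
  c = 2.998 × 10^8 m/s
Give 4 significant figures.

One Planck force: F_P = c⁴/G = 1.210 × 10^44 N.
7.77 × 10^6 × 1.210 × 10^44 N = 9.405 × 10^50 N

9.405 × 10^50 N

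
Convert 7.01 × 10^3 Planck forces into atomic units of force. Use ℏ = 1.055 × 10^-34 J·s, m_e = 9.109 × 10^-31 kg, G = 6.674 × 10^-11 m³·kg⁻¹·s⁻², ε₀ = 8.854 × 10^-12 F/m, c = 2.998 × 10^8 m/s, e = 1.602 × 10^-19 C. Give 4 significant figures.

Planck force: F_P = c⁴/G = 1.210 × 10^44 N
atomic unit of force: F_au = E_h/a₀ = m_e²e⁶/((4πε₀)³ℏ⁴) = 8.220 × 10^-8 N
7.01 × 10^3 × 1.210 × 10^44 / 8.220 × 10^-8 = 1.032 × 10^55

1.032 × 10^55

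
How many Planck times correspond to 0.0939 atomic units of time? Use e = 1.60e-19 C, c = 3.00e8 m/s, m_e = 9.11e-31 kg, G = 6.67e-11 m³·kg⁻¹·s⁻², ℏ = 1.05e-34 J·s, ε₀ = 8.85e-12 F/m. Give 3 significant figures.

atomic unit of time: τ_au = (4πε₀)²ℏ³/(m_e e⁴) = 2.40e-17 s
Planck time: t_P = √(ℏG/c⁵) = 5.37e-44 s
0.0939 × 2.40e-17 / 5.37e-44 = 4.19e25

4.19e25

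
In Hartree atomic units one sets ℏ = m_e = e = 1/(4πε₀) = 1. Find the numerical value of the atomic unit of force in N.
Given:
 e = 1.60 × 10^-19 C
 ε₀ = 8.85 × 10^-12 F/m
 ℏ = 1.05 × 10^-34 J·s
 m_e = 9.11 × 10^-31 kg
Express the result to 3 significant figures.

F_au = E_h/a₀ = m_e²e⁶/((4πε₀)³ℏ⁴)
E_h = 4.38 × 10^-18 J
a₀ = 5.26 × 10^-11 m
E_h/a₀ = 8.33 × 10^-8 N

8.33 × 10^-8 N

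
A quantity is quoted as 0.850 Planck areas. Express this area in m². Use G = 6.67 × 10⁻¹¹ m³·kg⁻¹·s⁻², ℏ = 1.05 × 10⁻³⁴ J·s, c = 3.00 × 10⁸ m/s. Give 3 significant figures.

2.20 × 10⁻⁷⁰ m²

One Planck area: A_P = ℏG/c³ = 2.59 × 10⁻⁷⁰ m².
0.850 × 2.59 × 10⁻⁷⁰ m² = 2.20 × 10⁻⁷⁰ m²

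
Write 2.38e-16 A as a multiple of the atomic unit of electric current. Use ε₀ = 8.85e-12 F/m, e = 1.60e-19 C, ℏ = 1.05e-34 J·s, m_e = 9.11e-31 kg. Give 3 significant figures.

atomic unit of electric current: I_au = e E_h/ℏ = m_e e⁵/((4πε₀)²ℏ³) = 6.67e-3 A.
2.38e-16 / 6.67e-3 = 3.57e-14

3.57e-14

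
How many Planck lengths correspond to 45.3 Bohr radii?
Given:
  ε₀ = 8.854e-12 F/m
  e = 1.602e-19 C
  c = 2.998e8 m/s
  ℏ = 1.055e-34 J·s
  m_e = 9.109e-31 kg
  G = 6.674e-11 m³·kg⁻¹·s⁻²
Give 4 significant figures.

1.485e26

Bohr radius: a₀ = 4πε₀ℏ²/(m_e e²) = 5.297e-11 m
Planck length: ℓ_P = √(ℏG/c³) = 1.616e-35 m
45.3 × 5.297e-11 / 1.616e-35 = 1.485e26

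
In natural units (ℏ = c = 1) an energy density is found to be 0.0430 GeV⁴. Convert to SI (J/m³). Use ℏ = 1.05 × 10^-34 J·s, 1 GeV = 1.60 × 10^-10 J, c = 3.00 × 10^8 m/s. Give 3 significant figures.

[E]/[L]³ = [E]⁴/(ℏc)³; restore (ℏc)⁻³.
1 GeV⁴ → 1/(ℏc)³ × (1 GeV in J)⁴ = 2.10 × 10^37 J/m³.
Result: 0.0430 × 2.10 × 10^37 = 9.02 × 10^35 J/m³.

9.02 × 10^35 J/m³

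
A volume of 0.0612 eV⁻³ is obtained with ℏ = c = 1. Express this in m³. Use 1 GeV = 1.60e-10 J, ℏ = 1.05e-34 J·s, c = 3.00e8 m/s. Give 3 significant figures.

Volume is [L]³ = [E]⁻³·(ℏc)³.
1 GeV⁻³ → (ℏc)³ × (1 GeV in J)⁻³ = 7.63e-48 m³.
Convert the energy scale: 0.0612 eV⁻³ = 6.12e25 GeV⁻³.
Result: 6.12e25 × 7.63e-48 = 4.67e-22 m³.

4.67e-22 m³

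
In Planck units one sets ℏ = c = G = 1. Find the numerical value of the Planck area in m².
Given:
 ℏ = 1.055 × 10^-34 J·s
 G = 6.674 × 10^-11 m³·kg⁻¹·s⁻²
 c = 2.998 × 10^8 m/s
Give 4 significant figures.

A_P = ℏG/c³
  = 7.041 × 10^-45 / 2.695 × 10^25
  = 2.613 × 10^-70 m²

2.613 × 10^-70 m²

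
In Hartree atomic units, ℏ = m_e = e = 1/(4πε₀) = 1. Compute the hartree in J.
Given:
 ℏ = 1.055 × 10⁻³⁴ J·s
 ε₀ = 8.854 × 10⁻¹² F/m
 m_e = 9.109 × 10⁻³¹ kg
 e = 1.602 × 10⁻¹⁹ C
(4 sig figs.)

The unique combination of the constants set to 1 with dimensions of energy is E_h = m_e e⁴/(4πε₀ℏ)².
  = 6.000 × 10⁻¹⁰⁶ / 1.378 × 10⁻⁸⁸
  = 4.354 × 10⁻¹⁸ J

4.354 × 10⁻¹⁸ J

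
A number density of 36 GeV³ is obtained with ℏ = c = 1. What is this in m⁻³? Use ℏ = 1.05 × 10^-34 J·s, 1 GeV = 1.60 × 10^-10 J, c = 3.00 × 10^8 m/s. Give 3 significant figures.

4.72 × 10^48 m⁻³

Number density is [L]⁻³ = [E]³/(ℏc)³.
1 GeV³ → 1/(ℏc)³ × (1 GeV in J)³ = 1.31 × 10^47 m⁻³.
Result: 36 × 1.31 × 10^47 = 4.72 × 10^48 m⁻³.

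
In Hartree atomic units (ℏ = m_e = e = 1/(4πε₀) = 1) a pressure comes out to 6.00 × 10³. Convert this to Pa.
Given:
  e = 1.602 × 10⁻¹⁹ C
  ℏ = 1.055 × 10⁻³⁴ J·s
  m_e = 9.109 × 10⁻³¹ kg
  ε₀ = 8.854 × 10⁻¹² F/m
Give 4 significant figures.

1.757 × 10¹⁷ Pa

One atomic unit of pressure: P_au = E_h/a₀³ = m_e⁴e¹⁰/((4πε₀)⁵ℏ⁸) = 2.929 × 10¹³ Pa.
6.00 × 10³ × 2.929 × 10¹³ Pa = 1.757 × 10¹⁷ Pa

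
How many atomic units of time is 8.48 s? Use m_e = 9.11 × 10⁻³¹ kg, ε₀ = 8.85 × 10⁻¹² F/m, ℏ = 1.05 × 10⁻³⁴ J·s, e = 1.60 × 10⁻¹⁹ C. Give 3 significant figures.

atomic unit of time: τ_au = (4πε₀)²ℏ³/(m_e e⁴) = 2.40 × 10⁻¹⁷ s.
8.48 / 2.40 × 10⁻¹⁷ = 3.54 × 10¹⁷

3.54 × 10¹⁷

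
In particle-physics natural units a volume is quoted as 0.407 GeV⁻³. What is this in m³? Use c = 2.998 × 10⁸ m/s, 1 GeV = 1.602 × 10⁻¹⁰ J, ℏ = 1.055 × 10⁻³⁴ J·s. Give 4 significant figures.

Volume is [L]³ = [E]⁻³·(ℏc)³.
1 GeV⁻³ → (ℏc)³ × (1 GeV in J)⁻³ = 7.696 × 10⁻⁴⁸ m³.
Result: 0.407 × 7.696 × 10⁻⁴⁸ = 3.132 × 10⁻⁴⁸ m³.

3.132 × 10⁻⁴⁸ m³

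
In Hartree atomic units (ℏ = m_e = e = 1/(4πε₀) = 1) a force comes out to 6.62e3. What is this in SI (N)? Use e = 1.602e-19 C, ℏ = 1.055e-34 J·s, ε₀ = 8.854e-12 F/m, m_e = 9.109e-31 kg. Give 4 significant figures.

One atomic unit of force: F_au = E_h/a₀ = m_e²e⁶/((4πε₀)³ℏ⁴) = 8.220e-8 N.
6.62e3 × 8.220e-8 N = 5.441e-4 N

5.441e-4 N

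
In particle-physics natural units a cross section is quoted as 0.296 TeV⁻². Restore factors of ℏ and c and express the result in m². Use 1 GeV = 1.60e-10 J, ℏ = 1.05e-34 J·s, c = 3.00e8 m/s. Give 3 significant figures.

1.15e-38 m²

Area is [L]² = [E]⁻²·(ℏc)²; restore (ℏc)².
1 GeV⁻² → (ℏc)² × (1 GeV in J)⁻² = 3.88e-32 m².
Convert the energy scale: 0.296 TeV⁻² = 2.96e-7 GeV⁻².
Result: 2.96e-7 × 3.88e-32 = 1.15e-38 m².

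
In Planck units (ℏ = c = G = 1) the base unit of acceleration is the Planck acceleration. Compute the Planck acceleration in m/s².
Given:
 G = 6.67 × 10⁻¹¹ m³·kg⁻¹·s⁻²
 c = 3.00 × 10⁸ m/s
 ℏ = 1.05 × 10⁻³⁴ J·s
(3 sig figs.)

a_P = √(c⁷/(ℏG))
  = √(3.12 × 10¹⁰³)
  = 5.59 × 10⁵¹ m/s²

5.59 × 10⁵¹ m/s²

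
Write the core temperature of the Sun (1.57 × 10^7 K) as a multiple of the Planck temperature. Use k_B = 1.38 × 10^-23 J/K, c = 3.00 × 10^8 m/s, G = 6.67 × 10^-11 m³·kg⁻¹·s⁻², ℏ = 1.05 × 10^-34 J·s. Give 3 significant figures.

Planck temperature: T_P = √(ℏc⁵/G) / k_B = 1.42 × 10^32 K.
1.57 × 10^7 / 1.42 × 10^32 = 1.11 × 10^-25

1.11 × 10^-25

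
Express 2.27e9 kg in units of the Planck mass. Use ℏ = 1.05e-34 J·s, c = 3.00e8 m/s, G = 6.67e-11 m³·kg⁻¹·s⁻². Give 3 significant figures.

Planck mass: m_P = √(ℏc/G) = 2.17e-8 kg.
2.27e9 / 2.17e-8 = 1.04e17

1.04e17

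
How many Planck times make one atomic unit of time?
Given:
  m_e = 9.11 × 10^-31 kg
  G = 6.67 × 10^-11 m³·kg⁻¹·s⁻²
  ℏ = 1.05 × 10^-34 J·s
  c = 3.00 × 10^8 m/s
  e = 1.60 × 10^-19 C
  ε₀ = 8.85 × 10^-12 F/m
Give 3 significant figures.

4.47 × 10^26

atomic unit of time: τ_au = (4πε₀)²ℏ³/(m_e e⁴) = 2.40 × 10^-17 s
Planck time: t_P = √(ℏG/c⁵) = 5.37 × 10^-44 s
ratio = 2.40 × 10^-17 / 5.37 × 10^-44 = 4.47 × 10^26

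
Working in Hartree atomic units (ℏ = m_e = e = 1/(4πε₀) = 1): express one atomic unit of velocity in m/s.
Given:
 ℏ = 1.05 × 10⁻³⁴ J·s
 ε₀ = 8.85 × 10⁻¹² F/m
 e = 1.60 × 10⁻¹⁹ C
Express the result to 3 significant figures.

Dimensional analysis gives v_au = e²/(4πε₀ℏ).
  = 2.56 × 10⁻³⁸ / 1.17 × 10⁻⁴⁴
  = 2.19 × 10⁶ m/s

2.19 × 10⁶ m/s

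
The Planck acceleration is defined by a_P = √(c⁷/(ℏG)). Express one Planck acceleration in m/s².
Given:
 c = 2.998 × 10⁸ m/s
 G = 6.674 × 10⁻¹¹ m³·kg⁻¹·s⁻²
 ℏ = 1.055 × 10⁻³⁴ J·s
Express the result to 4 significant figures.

5.560 × 10⁵¹ m/s²

a_P = √(c⁷/(ℏG))
  = √(3.092 × 10¹⁰³)
  = 5.560 × 10⁵¹ m/s²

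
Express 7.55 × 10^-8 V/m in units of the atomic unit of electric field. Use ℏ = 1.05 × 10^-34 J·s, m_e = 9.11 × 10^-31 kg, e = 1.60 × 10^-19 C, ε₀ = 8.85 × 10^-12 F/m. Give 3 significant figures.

1.45 × 10^-19

atomic unit of electric field: E_au = E_h/(e a₀) = m_e²e⁵/((4πε₀)³ℏ⁴) = 5.20 × 10^11 V/m.
7.55 × 10^-8 / 5.20 × 10^11 = 1.45 × 10^-19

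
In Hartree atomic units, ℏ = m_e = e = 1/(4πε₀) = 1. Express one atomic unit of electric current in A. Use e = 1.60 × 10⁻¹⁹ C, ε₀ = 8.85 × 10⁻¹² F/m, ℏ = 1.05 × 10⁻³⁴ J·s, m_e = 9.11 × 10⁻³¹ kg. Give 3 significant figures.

6.67 × 10⁻³ A

From ℏ = m_e = e = 1/(4πε₀) = 1 the current scale is I_au = e E_h/ℏ = m_e e⁵/((4πε₀)²ℏ³).
E_h = 4.38 × 10⁻¹⁸ J
e·E_h/ℏ = 6.67 × 10⁻³ A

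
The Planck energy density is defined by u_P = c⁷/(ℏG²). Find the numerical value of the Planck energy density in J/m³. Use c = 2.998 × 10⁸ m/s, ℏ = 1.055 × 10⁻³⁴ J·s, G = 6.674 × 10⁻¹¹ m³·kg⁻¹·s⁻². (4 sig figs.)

u_P = c⁷/(ℏG²)
  = 2.177 × 10⁵⁹ / 4.699 × 10⁻⁵⁵
  = 4.632 × 10¹¹³ J/m³

4.632 × 10¹¹³ J/m³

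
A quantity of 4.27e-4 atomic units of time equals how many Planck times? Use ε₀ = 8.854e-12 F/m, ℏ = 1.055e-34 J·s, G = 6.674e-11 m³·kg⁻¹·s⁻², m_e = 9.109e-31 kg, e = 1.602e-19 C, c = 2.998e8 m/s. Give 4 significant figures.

atomic unit of time: τ_au = (4πε₀)²ℏ³/(m_e e⁴) = 2.423e-17 s
Planck time: t_P = √(ℏG/c⁵) = 5.392e-44 s
4.27e-4 × 2.423e-17 / 5.392e-44 = 1.919e23

1.919e23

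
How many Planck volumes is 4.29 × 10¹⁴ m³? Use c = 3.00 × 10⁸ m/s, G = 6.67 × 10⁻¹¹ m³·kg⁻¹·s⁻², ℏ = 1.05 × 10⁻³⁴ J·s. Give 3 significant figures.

1.03 × 10¹¹⁹

Planck volume: V_P = (ℏG/c³)^(3/2) = 4.18 × 10⁻¹⁰⁵ m³.
4.29 × 10¹⁴ / 4.18 × 10⁻¹⁰⁵ = 1.03 × 10¹¹⁹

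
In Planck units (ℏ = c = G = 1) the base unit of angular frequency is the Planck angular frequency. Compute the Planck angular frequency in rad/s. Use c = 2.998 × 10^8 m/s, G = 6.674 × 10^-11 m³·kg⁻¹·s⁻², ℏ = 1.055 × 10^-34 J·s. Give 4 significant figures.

ω_P = √(c⁵/(ℏG))
  = √(3.440 × 10^86)
  = 1.855 × 10^43 rad/s

1.855 × 10^43 rad/s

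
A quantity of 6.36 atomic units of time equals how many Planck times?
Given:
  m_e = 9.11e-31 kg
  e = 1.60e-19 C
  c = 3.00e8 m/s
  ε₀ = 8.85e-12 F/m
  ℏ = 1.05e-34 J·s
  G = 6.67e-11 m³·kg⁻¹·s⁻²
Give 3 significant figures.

2.84e27

atomic unit of time: τ_au = (4πε₀)²ℏ³/(m_e e⁴) = 2.40e-17 s
Planck time: t_P = √(ℏG/c⁵) = 5.37e-44 s
6.36 × 2.40e-17 / 5.37e-44 = 2.84e27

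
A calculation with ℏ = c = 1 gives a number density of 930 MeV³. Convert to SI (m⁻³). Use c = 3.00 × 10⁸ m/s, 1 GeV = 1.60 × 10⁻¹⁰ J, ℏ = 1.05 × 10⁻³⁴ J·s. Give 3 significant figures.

1.22 × 10⁴¹ m⁻³

Number density is [L]⁻³ = [E]³/(ℏc)³.
1 GeV³ → 1/(ℏc)³ × (1 GeV in J)³ = 1.31 × 10⁴⁷ m⁻³.
Convert the energy scale: 930 MeV³ = 9.30 × 10⁻⁷ GeV³.
Result: 9.30 × 10⁻⁷ × 1.31 × 10⁴⁷ = 1.22 × 10⁴¹ m⁻³.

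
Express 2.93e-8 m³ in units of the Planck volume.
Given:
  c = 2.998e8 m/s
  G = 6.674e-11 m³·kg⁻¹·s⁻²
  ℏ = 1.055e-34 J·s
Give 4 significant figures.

Planck volume: V_P = (ℏG/c³)^(3/2) = 4.224e-105 m³.
2.93e-8 / 4.224e-105 = 6.937e96

6.937e96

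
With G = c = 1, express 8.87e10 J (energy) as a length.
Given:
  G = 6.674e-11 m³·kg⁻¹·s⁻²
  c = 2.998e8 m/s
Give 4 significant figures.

Energy → length via G/c⁴.
8.87e10 J × (G/c⁴) = 7.328e-34 m

7.328e-34 m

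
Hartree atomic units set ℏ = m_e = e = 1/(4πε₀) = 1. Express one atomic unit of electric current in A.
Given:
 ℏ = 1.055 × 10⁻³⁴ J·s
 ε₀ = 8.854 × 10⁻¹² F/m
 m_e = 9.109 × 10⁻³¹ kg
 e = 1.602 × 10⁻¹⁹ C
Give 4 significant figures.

6.612 × 10⁻³ A

The unique combination of the constants set to 1 with dimensions of current is I_au = e E_h/ℏ = m_e e⁵/((4πε₀)²ℏ³).
E_h = 4.354 × 10⁻¹⁸ J
e·E_h/ℏ = 6.612 × 10⁻³ A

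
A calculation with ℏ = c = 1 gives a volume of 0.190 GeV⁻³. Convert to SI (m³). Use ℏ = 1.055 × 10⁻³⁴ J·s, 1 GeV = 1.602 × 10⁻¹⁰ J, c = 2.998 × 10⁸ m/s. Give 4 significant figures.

1.462 × 10⁻⁴⁸ m³

Volume is [L]³ = [E]⁻³·(ℏc)³.
1 GeV⁻³ → (ℏc)³ × (1 GeV in J)⁻³ = 7.696 × 10⁻⁴⁸ m³.
Result: 0.190 × 7.696 × 10⁻⁴⁸ = 1.462 × 10⁻⁴⁸ m³.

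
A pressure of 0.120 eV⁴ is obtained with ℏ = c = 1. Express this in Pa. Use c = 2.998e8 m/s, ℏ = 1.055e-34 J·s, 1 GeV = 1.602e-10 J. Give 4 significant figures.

2.498 Pa

Pressure is [E]/[L]³ = [E]⁴/(ℏc)³.
1 GeV⁴ → 1/(ℏc)³ × (1 GeV in J)⁴ = 2.082e37 Pa.
Convert the energy scale: 0.120 eV⁴ = 1.20e-37 GeV⁴.
Result: 1.20e-37 × 2.082e37 = 2.498 Pa.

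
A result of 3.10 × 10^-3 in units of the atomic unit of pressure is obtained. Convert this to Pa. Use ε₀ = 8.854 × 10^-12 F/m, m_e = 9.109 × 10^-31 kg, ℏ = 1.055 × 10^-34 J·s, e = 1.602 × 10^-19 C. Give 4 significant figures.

9.080 × 10^10 Pa

One atomic unit of pressure: P_au = E_h/a₀³ = m_e⁴e¹⁰/((4πε₀)⁵ℏ⁸) = 2.929 × 10^13 Pa.
3.10 × 10^-3 × 2.929 × 10^13 Pa = 9.080 × 10^10 Pa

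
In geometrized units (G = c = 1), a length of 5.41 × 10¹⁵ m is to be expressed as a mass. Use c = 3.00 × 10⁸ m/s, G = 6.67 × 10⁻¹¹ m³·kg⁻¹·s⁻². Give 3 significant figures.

7.30 × 10⁴² kg

Length → mass via c²/G.
5.41 × 10¹⁵ m × (c²/G) = 7.30 × 10⁴² kg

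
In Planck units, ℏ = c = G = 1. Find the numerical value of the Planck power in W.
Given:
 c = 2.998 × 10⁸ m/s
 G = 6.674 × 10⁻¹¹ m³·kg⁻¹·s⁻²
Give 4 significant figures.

3.629 × 10⁵² W

From ℏ = c = G = 1 the power scale is P_P = c⁵/G.
  = 2.422 × 10⁴² / 6.674 × 10⁻¹¹
  = 3.629 × 10⁵² W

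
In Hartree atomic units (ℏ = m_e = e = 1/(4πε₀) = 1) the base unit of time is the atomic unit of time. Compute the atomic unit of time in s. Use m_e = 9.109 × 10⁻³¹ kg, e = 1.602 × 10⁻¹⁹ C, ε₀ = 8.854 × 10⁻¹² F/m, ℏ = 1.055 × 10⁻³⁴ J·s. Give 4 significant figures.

τ_au = (4πε₀)²ℏ³/(m_e e⁴)
E_h = 4.354 × 10⁻¹⁸ J
ℏ/E_h = 2.423 × 10⁻¹⁷ s

2.423 × 10⁻¹⁷ s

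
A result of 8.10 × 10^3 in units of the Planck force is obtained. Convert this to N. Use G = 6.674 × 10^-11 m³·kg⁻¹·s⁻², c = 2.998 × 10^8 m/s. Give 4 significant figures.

9.804 × 10^47 N

One Planck force: F_P = c⁴/G = 1.210 × 10^44 N.
8.10 × 10^3 × 1.210 × 10^44 N = 9.804 × 10^47 N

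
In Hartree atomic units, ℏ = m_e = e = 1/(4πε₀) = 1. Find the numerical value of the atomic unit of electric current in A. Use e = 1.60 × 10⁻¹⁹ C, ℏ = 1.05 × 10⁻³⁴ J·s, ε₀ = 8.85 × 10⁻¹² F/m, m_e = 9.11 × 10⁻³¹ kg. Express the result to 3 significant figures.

6.67 × 10⁻³ A

From ℏ = m_e = e = 1/(4πε₀) = 1 the current scale is I_au = e E_h/ℏ = m_e e⁵/((4πε₀)²ℏ³).
E_h = 4.38 × 10⁻¹⁸ J
e·E_h/ℏ = 6.67 × 10⁻³ A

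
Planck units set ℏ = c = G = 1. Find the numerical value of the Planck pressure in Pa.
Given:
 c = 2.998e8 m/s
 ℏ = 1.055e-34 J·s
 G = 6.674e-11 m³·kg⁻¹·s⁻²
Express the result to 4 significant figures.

4.632e113 Pa

Dimensional analysis gives p_P = c⁷/(ℏG²).
  = 2.177e59 / 4.699e-55
  = 4.632e113 Pa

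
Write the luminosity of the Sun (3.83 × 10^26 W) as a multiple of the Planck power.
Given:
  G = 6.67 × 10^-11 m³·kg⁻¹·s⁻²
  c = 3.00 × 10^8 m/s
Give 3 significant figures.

1.05 × 10^-26

Planck power: P_P = c⁵/G = 3.64 × 10^52 W.
3.83 × 10^26 / 3.64 × 10^52 = 1.05 × 10^-26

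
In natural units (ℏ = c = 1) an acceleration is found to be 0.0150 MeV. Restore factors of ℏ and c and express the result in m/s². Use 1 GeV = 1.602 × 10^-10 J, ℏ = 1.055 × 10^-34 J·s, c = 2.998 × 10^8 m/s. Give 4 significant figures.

6.829 × 10^27 m/s²

Acceleration is [L]/[T]² = c·[E]/ℏ.
1 GeV → c/ℏ × (1 GeV in J) = 4.552 × 10^32 m/s².
Convert the energy scale: 0.0150 MeV = 1.50 × 10^-5 GeV.
Result: 1.50 × 10^-5 × 4.552 × 10^32 = 6.829 × 10^27 m/s².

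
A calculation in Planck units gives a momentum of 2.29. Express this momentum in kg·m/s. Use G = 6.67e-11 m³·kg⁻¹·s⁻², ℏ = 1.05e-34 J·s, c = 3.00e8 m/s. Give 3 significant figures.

One Planck momentum: p_P = √(ℏc³/G) = 6.52 kg·m/s.
2.29 × 6.52 kg·m/s = 14.9 kg·m/s

14.9 kg·m/s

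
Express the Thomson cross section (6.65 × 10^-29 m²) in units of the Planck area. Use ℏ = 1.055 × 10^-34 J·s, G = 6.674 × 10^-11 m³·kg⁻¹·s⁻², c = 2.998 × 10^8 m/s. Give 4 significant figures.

Planck area: A_P = ℏG/c³ = 2.613 × 10^-70 m².
6.65 × 10^-29 / 2.613 × 10^-70 = 2.545 × 10^41

2.545 × 10^41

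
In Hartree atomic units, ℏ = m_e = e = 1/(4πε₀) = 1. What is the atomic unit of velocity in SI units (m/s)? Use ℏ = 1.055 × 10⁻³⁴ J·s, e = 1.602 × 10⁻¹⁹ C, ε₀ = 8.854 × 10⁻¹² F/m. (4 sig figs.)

2.186 × 10⁶ m/s

Dimensional analysis gives v_au = e²/(4πε₀ℏ).
  = 2.566 × 10⁻³⁸ / 1.174 × 10⁻⁴⁴
  = 2.186 × 10⁶ m/s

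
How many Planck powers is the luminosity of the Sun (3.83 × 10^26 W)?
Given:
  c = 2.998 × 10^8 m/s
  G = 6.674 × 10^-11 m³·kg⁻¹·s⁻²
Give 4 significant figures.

Planck power: P_P = c⁵/G = 3.629 × 10^52 W.
3.83 × 10^26 / 3.629 × 10^52 = 1.055 × 10^-26

1.055 × 10^-26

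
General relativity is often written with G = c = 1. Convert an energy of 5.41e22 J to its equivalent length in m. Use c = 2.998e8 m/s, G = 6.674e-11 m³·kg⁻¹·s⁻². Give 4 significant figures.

Energy → length via G/c⁴.
5.41e22 J × (G/c⁴) = 4.469e-22 m

4.469e-22 m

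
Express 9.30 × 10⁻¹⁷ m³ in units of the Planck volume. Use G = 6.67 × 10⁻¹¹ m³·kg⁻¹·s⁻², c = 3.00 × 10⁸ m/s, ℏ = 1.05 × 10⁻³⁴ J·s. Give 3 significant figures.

Planck volume: V_P = (ℏG/c³)^(3/2) = 4.18 × 10⁻¹⁰⁵ m³.
9.30 × 10⁻¹⁷ / 4.18 × 10⁻¹⁰⁵ = 2.23 × 10⁸⁸

2.23 × 10⁸⁸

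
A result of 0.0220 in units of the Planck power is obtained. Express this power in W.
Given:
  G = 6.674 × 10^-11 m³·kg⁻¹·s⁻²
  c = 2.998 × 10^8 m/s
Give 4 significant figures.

One Planck power: P_P = c⁵/G = 3.629 × 10^52 W.
0.0220 × 3.629 × 10^52 W = 7.984 × 10^50 W

7.984 × 10^50 W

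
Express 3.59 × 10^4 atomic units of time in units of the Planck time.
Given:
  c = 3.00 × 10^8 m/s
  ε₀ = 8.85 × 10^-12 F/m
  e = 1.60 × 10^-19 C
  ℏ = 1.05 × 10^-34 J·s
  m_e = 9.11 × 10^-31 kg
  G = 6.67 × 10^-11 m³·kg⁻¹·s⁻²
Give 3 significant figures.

1.60 × 10^31

atomic unit of time: τ_au = (4πε₀)²ℏ³/(m_e e⁴) = 2.40 × 10^-17 s
Planck time: t_P = √(ℏG/c⁵) = 5.37 × 10^-44 s
3.59 × 10^4 × 2.40 × 10^-17 / 5.37 × 10^-44 = 1.60 × 10^31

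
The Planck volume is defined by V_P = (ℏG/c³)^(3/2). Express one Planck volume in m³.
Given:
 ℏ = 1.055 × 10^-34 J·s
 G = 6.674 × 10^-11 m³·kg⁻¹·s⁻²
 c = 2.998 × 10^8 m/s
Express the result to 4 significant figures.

4.224 × 10^-105 m³

V_P = (ℏG/c³)^(3/2)
  = √(1.784 × 10^-209)
  = 4.224 × 10^-105 m³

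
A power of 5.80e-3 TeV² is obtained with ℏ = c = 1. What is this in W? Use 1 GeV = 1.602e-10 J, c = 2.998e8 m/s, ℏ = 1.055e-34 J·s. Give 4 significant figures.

1.411e18 W

Power is [E]/[T] = [E]²/ℏ.
1 GeV² → 1/ℏ × (1 GeV in J)² = 2.433e14 W.
Convert the energy scale: 5.80e-3 TeV² = 5.80e3 GeV².
Result: 5.80e3 × 2.433e14 = 1.411e18 W.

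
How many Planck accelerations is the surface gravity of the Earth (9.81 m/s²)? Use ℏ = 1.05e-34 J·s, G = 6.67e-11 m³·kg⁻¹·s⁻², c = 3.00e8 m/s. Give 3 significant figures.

Planck acceleration: a_P = √(c⁷/(ℏG)) = 5.59e51 m/s².
9.81 / 5.59e51 = 1.76e-51

1.76e-51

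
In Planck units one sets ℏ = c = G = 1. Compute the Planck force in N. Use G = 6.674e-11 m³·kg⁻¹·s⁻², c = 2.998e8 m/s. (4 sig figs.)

F_P = c⁴/G
  = 8.078e33 / 6.674e-11
  = 1.210e44 N

1.210e44 N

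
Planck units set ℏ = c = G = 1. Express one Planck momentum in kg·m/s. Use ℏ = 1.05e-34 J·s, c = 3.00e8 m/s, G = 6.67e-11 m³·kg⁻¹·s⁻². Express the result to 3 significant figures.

From ℏ = c = G = 1 the momentum scale is p_P = √(ℏc³/G).
  = √(42.5)
  = 6.52 kg·m/s

6.52 kg·m/s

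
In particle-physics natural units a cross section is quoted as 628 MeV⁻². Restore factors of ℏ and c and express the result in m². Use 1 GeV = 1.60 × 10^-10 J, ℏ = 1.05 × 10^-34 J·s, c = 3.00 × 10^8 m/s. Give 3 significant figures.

Area is [L]² = [E]⁻²·(ℏc)²; restore (ℏc)².
1 GeV⁻² → (ℏc)² × (1 GeV in J)⁻² = 3.88 × 10^-32 m².
Convert the energy scale: 628 MeV⁻² = 6.28 × 10^8 GeV⁻².
Result: 6.28 × 10^8 × 3.88 × 10^-32 = 2.43 × 10^-23 m².

2.43 × 10^-23 m²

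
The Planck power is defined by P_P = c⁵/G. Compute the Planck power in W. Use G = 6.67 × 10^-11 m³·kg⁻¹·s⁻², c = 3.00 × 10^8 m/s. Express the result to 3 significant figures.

3.64 × 10^52 W

P_P = c⁵/G
  = 2.43 × 10^42 / 6.67 × 10^-11
  = 3.64 × 10^52 W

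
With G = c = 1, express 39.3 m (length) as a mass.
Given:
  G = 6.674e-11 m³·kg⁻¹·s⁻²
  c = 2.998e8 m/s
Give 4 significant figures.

5.293e28 kg

Length → mass via c²/G.
39.3 m × (c²/G) = 5.293e28 kg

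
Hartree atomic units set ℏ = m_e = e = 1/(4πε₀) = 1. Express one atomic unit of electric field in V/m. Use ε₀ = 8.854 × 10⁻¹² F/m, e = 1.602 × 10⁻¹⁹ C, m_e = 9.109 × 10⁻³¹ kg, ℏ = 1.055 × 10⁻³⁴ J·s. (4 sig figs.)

Dimensional analysis gives E_au = E_h/(e a₀) = m_e²e⁵/((4πε₀)³ℏ⁴).
E_h = 4.354 × 10⁻¹⁸ J
a₀ = 5.297 × 10⁻¹¹ m
E_h/(e·a₀) = 5.131 × 10¹¹ V/m

5.131 × 10¹¹ V/m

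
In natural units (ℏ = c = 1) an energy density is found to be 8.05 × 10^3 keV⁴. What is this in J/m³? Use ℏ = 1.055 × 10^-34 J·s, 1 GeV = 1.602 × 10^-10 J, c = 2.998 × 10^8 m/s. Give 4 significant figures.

1.676 × 10^17 J/m³

[E]/[L]³ = [E]⁴/(ℏc)³; restore (ℏc)⁻³.
1 GeV⁴ → 1/(ℏc)³ × (1 GeV in J)⁴ = 2.082 × 10^37 J/m³.
Convert the energy scale: 8.05 × 10^3 keV⁴ = 8.05 × 10^-21 GeV⁴.
Result: 8.05 × 10^-21 × 2.082 × 10^37 = 1.676 × 10^17 J/m³.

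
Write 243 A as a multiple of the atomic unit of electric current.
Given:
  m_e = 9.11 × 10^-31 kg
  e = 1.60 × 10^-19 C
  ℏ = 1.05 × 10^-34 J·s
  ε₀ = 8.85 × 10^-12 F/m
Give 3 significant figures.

atomic unit of electric current: I_au = e E_h/ℏ = m_e e⁵/((4πε₀)²ℏ³) = 6.67 × 10^-3 A.
243 / 6.67 × 10^-3 = 3.64 × 10^4

3.64 × 10^4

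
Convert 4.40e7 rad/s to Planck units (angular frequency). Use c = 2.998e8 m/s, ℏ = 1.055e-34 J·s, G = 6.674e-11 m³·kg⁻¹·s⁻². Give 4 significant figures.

Planck angular frequency: ω_P = √(c⁵/(ℏG)) = 1.855e43 rad/s.
4.40e7 / 1.855e43 = 2.372e-36

2.372e-36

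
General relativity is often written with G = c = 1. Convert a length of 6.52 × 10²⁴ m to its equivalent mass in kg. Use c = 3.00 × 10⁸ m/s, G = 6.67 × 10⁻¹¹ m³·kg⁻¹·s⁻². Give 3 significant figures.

Length → mass via c²/G.
6.52 × 10²⁴ m × (c²/G) = 8.80 × 10⁵¹ kg

8.80 × 10⁵¹ kg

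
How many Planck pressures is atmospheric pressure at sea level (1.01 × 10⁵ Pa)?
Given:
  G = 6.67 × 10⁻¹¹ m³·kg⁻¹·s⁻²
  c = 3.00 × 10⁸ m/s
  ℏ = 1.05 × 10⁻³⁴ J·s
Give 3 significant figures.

Planck pressure: p_P = c⁷/(ℏG²) = 4.68 × 10¹¹³ Pa.
1.01 × 10⁵ / 4.68 × 10¹¹³ = 2.16 × 10⁻¹⁰⁹

2.16 × 10⁻¹⁰⁹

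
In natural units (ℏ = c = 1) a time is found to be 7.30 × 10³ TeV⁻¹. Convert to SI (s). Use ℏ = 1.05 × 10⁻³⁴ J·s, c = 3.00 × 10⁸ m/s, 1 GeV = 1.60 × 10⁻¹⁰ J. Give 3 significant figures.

A time is [E]⁻¹ in ℏ=c=1; restore one factor of ℏ.
1 GeV⁻¹ → ℏ × (1 GeV in J)⁻¹ = 6.56 × 10⁻²⁵ s.
Convert the energy scale: 7.30 × 10³ TeV⁻¹ = 7.30 GeV⁻¹.
Result: 7.30 × 6.56 × 10⁻²⁵ = 4.79 × 10⁻²⁴ s.

4.79 × 10⁻²⁴ s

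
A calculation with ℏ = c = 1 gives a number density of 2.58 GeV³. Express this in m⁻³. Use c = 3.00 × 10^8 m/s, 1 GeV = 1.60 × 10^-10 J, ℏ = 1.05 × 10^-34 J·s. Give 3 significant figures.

3.38 × 10^47 m⁻³

Number density is [L]⁻³ = [E]³/(ℏc)³.
1 GeV³ → 1/(ℏc)³ × (1 GeV in J)³ = 1.31 × 10^47 m⁻³.
Result: 2.58 × 1.31 × 10^47 = 3.38 × 10^47 m⁻³.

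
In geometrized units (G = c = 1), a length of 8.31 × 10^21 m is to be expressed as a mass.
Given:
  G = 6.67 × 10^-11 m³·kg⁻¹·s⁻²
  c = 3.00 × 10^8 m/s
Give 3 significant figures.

1.12 × 10^49 kg

Length → mass via c²/G.
8.31 × 10^21 m × (c²/G) = 1.12 × 10^49 kg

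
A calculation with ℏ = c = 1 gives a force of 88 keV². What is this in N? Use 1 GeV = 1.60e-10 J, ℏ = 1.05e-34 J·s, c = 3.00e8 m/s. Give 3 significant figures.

Force is [E]/[L] = [E]²/(ℏc); restore (ℏc)⁻¹.
1 GeV² → 1/(ℏc) × (1 GeV in J)² = 8.13e5 N.
Convert the energy scale: 88 keV² = 8.80e-11 GeV².
Result: 8.80e-11 × 8.13e5 = 7.15e-5 N.

7.15e-5 N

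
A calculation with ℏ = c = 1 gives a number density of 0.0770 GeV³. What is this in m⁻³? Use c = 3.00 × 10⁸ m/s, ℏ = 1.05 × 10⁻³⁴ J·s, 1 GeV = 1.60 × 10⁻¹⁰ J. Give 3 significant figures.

1.01 × 10⁴⁶ m⁻³

Number density is [L]⁻³ = [E]³/(ℏc)³.
1 GeV³ → 1/(ℏc)³ × (1 GeV in J)³ = 1.31 × 10⁴⁷ m⁻³.
Result: 0.0770 × 1.31 × 10⁴⁷ = 1.01 × 10⁴⁶ m⁻³.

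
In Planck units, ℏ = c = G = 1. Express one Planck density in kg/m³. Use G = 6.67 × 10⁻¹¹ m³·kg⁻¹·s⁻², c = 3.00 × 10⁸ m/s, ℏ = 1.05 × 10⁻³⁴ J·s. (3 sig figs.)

5.20 × 10⁹⁶ kg/m³

Dimensional analysis gives ρ_P = c⁵/(ℏG²).
  = 2.43 × 10⁴² / 4.67 × 10⁻⁵⁵
  = 5.20 × 10⁹⁶ kg/m³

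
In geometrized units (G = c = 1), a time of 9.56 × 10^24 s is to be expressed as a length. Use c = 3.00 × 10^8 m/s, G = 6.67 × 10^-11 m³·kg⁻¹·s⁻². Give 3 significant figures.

Time → length via c.
9.56 × 10^24 s × (c) = 2.87 × 10^33 m

2.87 × 10^33 m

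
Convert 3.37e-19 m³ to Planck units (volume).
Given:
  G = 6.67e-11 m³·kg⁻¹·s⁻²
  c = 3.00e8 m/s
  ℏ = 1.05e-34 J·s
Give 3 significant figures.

Planck volume: V_P = (ℏG/c³)^(3/2) = 4.18e-105 m³.
3.37e-19 / 4.18e-105 = 8.07e85

8.07e85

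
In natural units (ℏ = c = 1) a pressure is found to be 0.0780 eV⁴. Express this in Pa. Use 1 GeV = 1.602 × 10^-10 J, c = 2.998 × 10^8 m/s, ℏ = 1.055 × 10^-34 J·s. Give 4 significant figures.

1.624 Pa

Pressure is [E]/[L]³ = [E]⁴/(ℏc)³.
1 GeV⁴ → 1/(ℏc)³ × (1 GeV in J)⁴ = 2.082 × 10^37 Pa.
Convert the energy scale: 0.0780 eV⁴ = 7.80 × 10^-38 GeV⁴.
Result: 7.80 × 10^-38 × 2.082 × 10^37 = 1.624 Pa.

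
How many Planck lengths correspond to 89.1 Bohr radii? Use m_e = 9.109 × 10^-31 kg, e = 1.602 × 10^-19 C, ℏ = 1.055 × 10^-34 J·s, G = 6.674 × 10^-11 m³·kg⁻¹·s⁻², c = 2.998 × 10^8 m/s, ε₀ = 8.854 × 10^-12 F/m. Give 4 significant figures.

Bohr radius: a₀ = 4πε₀ℏ²/(m_e e²) = 5.297 × 10^-11 m
Planck length: ℓ_P = √(ℏG/c³) = 1.616 × 10^-35 m
89.1 × 5.297 × 10^-11 / 1.616 × 10^-35 = 2.920 × 10^26

2.920 × 10^26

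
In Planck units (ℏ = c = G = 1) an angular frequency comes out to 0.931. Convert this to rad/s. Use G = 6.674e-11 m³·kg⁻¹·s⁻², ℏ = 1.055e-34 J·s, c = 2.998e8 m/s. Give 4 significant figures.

One Planck angular frequency: ω_P = √(c⁵/(ℏG)) = 1.855e43 rad/s.
0.931 × 1.855e43 rad/s = 1.727e43 rad/s

1.727e43 rad/s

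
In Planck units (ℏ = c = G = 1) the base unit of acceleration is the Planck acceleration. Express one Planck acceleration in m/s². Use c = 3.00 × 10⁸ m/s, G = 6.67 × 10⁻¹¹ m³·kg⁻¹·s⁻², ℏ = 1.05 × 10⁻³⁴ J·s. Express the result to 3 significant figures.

5.59 × 10⁵¹ m/s²

a_P = √(c⁷/(ℏG))
  = √(3.12 × 10¹⁰³)
  = 5.59 × 10⁵¹ m/s²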